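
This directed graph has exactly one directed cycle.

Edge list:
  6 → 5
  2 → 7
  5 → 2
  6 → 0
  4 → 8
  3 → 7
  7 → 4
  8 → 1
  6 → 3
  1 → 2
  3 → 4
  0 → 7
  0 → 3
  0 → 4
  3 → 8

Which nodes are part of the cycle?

DFS with gray/black marking from 2:
2 gray
  7 gray
    4 gray
      8 gray
        1 gray
          1→2: 2 is gray → back edge
Back edge closes the cycle 2 → 7 → 4 → 8 → 1 → 2; its vertices are {1, 2, 4, 7, 8}.

1, 2, 4, 7, 8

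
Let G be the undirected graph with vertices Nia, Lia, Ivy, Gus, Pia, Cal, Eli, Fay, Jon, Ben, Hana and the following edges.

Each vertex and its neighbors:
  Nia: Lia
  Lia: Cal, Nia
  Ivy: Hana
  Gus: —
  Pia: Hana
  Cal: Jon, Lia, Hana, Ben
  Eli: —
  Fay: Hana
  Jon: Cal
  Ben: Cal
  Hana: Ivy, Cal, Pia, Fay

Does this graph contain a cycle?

No

DFS, tracking each vertex's parent; an edge to a visited non-parent vertex closes a cycle.
Start from Gus:
visit Gus (parent –)
visit Nia (parent –)
  visit Lia (parent Nia)
    visit Cal (parent Lia)
      visit Jon (parent Cal)
        Jon–Cal: parent, skip
      Cal–Lia: parent, skip
      visit Hana (parent Cal)
        visit Ivy (parent Hana)
          Ivy–Hana: parent, skip
        Hana–Cal: parent, skip
        visit Pia (parent Hana)
          Pia–Hana: parent, skip
        visit Fay (parent Hana)
          Fay–Hana: parent, skip
      visit Ben (parent Cal)
        Ben–Cal: parent, skip
    Lia–Nia: parent, skip
visit Eli (parent –)
No non-parent visited neighbor found — the graph is a forest.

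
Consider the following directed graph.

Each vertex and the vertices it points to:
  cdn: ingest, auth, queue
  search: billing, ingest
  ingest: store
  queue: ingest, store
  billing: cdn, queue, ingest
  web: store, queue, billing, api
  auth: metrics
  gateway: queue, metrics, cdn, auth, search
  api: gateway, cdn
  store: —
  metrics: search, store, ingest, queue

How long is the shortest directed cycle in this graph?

For each vertex v, BFS finds the shortest path from v back to v.
The shortest such closed walk is auth → metrics → search → billing → cdn → auth, length 5.

5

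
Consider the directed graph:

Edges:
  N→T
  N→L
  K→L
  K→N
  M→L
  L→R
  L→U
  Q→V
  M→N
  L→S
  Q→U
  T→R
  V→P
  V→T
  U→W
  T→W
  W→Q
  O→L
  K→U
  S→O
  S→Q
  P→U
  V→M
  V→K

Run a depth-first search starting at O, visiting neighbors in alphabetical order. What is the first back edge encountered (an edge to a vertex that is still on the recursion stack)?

DFS from O (visiting neighbors in alphabetical order); mark gray on enter, black on exit:
O gray
  L gray
    R gray
    R black
    S gray
      S→O: O is gray → back edge
First back edge: S → O.

S->O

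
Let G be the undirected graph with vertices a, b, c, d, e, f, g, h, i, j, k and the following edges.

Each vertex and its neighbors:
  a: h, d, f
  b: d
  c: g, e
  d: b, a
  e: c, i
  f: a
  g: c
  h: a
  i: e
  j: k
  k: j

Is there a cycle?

No

DFS, tracking each vertex's parent; an edge to a visited non-parent vertex closes a cycle.
Start from a:
visit a (parent –)
  visit h (parent a)
    h–a: parent, skip
  visit d (parent a)
    visit b (parent d)
      b–d: parent, skip
    d–a: parent, skip
  visit f (parent a)
    f–a: parent, skip
visit c (parent –)
  visit g (parent c)
    g–c: parent, skip
  visit e (parent c)
    e–c: parent, skip
    visit i (parent e)
      i–e: parent, skip
visit j (parent –)
  visit k (parent j)
    k–j: parent, skip
No non-parent visited neighbor found — the graph is a forest.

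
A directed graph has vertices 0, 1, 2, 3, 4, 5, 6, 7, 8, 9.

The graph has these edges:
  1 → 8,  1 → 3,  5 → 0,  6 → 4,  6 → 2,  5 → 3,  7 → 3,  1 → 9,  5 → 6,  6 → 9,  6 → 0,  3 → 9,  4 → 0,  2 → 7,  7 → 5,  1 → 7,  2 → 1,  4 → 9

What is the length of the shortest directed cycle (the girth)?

4

For each vertex v, BFS finds the shortest path from v back to v.
The shortest such closed walk is 2 → 7 → 5 → 6 → 2, length 4.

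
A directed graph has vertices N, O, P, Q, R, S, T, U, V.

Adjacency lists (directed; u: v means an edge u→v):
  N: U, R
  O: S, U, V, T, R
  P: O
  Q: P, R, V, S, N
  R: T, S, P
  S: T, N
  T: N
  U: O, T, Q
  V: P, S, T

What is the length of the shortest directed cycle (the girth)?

2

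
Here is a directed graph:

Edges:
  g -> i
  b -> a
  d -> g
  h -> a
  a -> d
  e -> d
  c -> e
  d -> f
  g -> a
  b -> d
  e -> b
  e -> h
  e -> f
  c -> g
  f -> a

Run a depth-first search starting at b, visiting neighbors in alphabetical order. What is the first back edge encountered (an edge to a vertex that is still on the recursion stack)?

f->a

DFS from b (visiting neighbors in alphabetical order); mark gray on enter, black on exit:
b gray
  a gray
    d gray
      f gray
        f→a: a is gray → back edge
First back edge: f → a.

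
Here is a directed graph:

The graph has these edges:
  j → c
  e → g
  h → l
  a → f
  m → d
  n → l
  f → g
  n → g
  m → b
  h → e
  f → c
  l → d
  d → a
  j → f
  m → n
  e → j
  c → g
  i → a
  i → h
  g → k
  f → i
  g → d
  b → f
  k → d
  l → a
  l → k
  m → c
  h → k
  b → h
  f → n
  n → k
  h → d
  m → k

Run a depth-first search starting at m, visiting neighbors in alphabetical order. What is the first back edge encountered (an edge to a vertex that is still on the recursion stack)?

a→f

DFS from m (visiting neighbors in alphabetical order); mark gray on enter, black on exit:
m gray
  b gray
    f gray
      c gray
        g gray
          d gray
            a gray
              a→f: f is gray → back edge
First back edge: a → f.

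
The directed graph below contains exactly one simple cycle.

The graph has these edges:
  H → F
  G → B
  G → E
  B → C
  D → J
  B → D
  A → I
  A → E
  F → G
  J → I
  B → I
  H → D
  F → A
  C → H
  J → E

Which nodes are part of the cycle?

B, C, F, G, H

DFS with gray/black marking from F:
F gray
  A gray
    I gray
    I black
    E gray
    E black
  A black
  G gray
    B gray
      D gray
        J gray
          J→E: E black — skip
          J→I: I black — skip
        J black
      D black
      B→I: I black — skip
      C gray
        H gray
          H→F: F is gray → back edge
Back edge closes the cycle F → G → B → C → H → F; its vertices are {B, C, F, G, H}.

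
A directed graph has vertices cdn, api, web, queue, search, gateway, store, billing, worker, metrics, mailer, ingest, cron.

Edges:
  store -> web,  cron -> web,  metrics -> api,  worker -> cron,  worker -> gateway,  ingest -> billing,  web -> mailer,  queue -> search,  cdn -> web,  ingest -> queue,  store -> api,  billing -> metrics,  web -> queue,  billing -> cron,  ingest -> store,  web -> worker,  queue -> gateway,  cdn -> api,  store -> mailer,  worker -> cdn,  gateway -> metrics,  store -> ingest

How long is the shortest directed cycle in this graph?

2

For each vertex v, BFS finds the shortest path from v back to v.
The shortest such closed walk is ingest → store → ingest, length 2.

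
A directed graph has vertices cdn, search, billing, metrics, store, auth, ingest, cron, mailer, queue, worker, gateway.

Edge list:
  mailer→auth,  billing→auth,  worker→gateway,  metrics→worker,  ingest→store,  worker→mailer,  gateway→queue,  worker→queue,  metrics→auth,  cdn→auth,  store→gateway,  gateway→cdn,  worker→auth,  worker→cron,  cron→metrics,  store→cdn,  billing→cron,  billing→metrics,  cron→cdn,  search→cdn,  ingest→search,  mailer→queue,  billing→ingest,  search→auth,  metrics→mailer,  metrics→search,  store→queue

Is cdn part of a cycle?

No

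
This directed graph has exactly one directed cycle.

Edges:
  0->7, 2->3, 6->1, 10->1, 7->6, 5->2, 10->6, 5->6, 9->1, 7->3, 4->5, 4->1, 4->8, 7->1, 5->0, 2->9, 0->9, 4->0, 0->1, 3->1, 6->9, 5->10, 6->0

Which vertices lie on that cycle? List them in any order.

DFS with gray/black marking from 0:
0 gray
  7 gray
    3 gray
      1 gray
      1 black
    3 black
    6 gray
      6→0: 0 is gray → back edge
Back edge closes the cycle 0 → 7 → 6 → 0; its vertices are {0, 6, 7}.

0, 6, 7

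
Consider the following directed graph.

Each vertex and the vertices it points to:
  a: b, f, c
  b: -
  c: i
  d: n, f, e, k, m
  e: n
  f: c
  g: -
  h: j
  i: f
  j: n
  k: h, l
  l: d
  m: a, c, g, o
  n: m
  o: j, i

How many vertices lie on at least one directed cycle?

A vertex is on a directed cycle iff it belongs to a strongly connected component of size ≥ 2 (or has a self-loop).
The vertices on cycles are {c, d, f, i, j, k, l, m, n, o} — 10 in total.

10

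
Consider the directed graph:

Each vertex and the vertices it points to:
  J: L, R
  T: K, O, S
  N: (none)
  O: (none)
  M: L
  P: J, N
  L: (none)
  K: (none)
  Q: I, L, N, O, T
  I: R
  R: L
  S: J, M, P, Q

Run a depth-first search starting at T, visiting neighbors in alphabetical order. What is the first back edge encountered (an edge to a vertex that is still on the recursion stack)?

Q→T

DFS from T (visiting neighbors in alphabetical order); mark gray on enter, black on exit:
T gray
  K gray
  K black
  O gray
  O black
  S gray
    J gray
      L gray
      L black
      R gray
        R→L: L black — skip
      R black
    J black
    M gray
      M→L: L black — skip
    M black
    P gray
      P→J: J black — skip
      N gray
      N black
    P black
    Q gray
      I gray
        I→R: R black — skip
      I black
      Q→L: L black — skip
      Q→N: N black — skip
      Q→O: O black — skip
      Q→T: T is gray → back edge
First back edge: Q → T.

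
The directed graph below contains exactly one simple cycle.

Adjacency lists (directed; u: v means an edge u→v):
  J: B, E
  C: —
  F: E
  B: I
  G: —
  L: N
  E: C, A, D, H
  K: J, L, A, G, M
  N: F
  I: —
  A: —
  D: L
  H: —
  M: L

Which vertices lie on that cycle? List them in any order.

D, E, F, L, N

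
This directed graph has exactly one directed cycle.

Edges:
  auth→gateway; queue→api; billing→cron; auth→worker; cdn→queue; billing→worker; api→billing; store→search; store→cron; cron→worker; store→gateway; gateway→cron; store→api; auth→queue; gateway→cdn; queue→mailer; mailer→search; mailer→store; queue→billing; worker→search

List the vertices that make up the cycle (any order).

cdn, queue, store, mailer, gateway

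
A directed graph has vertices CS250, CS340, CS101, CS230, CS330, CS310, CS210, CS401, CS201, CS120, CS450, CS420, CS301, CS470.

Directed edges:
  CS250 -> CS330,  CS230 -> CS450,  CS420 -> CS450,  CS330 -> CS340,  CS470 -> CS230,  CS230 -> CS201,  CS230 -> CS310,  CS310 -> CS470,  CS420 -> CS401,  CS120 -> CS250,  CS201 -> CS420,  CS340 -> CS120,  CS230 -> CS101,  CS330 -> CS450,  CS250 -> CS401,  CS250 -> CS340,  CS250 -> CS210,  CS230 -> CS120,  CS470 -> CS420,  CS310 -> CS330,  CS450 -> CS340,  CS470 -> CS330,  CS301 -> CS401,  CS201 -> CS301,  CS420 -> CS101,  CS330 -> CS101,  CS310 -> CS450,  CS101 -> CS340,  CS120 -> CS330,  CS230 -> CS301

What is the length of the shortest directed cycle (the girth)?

3

For each vertex v, BFS finds the shortest path from v back to v.
The shortest such closed walk is CS230 → CS310 → CS470 → CS230, length 3.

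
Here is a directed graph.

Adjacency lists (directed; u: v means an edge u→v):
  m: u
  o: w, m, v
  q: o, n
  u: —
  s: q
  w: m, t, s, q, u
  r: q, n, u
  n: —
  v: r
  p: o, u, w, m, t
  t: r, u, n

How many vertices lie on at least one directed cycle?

7

A vertex is on a directed cycle iff it belongs to a strongly connected component of size ≥ 2 (or has a self-loop).
The vertices on cycles are {o, q, r, s, t, v, w} — 7 in total.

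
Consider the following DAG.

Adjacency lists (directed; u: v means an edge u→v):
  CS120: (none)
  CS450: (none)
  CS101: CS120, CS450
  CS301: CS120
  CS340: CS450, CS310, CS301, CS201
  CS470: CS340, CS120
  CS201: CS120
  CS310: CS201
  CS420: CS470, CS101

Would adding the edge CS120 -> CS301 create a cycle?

Yes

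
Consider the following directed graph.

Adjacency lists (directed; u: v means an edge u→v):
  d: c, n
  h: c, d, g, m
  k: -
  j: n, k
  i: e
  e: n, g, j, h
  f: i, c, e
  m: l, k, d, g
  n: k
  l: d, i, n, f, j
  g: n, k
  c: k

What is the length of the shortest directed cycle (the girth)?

For each vertex v, BFS finds the shortest path from v back to v.
The shortest such closed walk is f → e → h → m → l → f, length 5.

5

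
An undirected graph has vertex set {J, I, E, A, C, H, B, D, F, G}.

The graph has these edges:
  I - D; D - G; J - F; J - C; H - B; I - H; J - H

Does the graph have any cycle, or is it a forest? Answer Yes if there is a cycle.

No

DFS, tracking each vertex's parent; an edge to a visited non-parent vertex closes a cycle.
Start from C:
visit C (parent –)
  visit J (parent C)
    visit F (parent J)
      F–J: parent, skip
    J–C: parent, skip
    visit H (parent J)
      visit B (parent H)
        B–H: parent, skip
      visit I (parent H)
        I–H: parent, skip
        visit D (parent I)
          visit G (parent D)
            G–D: parent, skip
          D–I: parent, skip
      H–J: parent, skip
visit E (parent –)
visit A (parent –)
No non-parent visited neighbor found — the graph is a forest.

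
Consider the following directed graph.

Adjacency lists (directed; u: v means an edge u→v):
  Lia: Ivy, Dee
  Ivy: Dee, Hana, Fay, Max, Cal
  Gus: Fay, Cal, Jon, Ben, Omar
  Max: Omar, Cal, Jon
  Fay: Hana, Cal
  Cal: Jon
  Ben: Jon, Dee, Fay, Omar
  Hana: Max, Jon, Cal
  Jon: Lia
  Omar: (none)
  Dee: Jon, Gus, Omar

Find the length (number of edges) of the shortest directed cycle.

3

For each vertex v, BFS finds the shortest path from v back to v.
The shortest such closed walk is Lia → Dee → Jon → Lia, length 3.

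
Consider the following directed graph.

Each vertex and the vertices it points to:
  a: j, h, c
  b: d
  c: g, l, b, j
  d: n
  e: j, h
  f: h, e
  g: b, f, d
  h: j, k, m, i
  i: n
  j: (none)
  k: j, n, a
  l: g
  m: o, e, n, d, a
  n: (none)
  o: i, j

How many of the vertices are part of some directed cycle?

9

A vertex is on a directed cycle iff it belongs to a strongly connected component of size ≥ 2 (or has a self-loop).
The vertices on cycles are {a, c, e, f, g, h, k, l, m} — 9 in total.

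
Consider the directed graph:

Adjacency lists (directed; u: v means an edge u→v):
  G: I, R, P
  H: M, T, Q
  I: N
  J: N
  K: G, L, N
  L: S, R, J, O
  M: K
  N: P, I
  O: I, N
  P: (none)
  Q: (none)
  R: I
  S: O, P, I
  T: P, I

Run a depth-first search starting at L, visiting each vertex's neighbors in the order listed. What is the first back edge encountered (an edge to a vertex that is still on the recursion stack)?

N→I

DFS from L (visiting each vertex's neighbors in the order listed); mark gray on enter, black on exit:
L gray
  S gray
    O gray
      I gray
        N gray
          P gray
          P black
          N→I: I is gray → back edge
First back edge: N → I.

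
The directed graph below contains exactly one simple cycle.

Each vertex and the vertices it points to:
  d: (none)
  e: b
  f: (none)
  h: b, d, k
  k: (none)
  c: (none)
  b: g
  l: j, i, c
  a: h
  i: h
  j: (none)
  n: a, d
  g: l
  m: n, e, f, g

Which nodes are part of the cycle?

DFS with gray/black marking from g:
g gray
  l gray
    j gray
    j black
    i gray
      h gray
        b gray
          b→g: g is gray → back edge
Back edge closes the cycle g → l → i → h → b → g; its vertices are {b, g, h, i, l}.

b, g, h, i, l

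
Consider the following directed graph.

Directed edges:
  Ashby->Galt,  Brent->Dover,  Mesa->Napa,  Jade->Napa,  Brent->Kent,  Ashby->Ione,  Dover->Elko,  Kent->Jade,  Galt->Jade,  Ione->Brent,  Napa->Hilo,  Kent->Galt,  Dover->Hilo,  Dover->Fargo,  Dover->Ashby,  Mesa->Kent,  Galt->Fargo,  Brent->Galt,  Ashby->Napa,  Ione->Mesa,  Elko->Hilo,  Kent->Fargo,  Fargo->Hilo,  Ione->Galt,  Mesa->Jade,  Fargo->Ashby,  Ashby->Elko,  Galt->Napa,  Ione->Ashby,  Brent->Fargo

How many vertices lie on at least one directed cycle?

8

A vertex is on a directed cycle iff it belongs to a strongly connected component of size ≥ 2 (or has a self-loop).
The vertices on cycles are {Galt, Ione, Kent, Mesa, Ashby, Brent, Dover, Fargo} — 8 in total.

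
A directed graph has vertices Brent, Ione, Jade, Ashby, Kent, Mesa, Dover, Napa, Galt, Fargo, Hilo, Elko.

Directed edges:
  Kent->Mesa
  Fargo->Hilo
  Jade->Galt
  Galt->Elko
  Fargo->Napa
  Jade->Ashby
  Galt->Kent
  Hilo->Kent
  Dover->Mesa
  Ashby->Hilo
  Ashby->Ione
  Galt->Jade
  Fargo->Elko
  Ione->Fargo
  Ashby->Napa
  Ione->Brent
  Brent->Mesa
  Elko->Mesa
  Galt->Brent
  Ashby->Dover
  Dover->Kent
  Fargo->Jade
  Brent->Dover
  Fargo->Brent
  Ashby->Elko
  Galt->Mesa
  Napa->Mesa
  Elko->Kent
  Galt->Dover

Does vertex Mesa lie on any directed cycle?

Mesa lies on a cycle iff there is a path from Mesa back to itself.
Exploring from Mesa, it never reaches itself; equivalently, its strongly connected component is a singleton.

No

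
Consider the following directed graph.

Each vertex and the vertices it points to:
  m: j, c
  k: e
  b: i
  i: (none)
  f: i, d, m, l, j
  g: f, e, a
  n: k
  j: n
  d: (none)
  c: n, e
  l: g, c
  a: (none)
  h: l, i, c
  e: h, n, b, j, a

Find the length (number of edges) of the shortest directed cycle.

3

For each vertex v, BFS finds the shortest path from v back to v.
The shortest such closed walk is g → f → l → g, length 3.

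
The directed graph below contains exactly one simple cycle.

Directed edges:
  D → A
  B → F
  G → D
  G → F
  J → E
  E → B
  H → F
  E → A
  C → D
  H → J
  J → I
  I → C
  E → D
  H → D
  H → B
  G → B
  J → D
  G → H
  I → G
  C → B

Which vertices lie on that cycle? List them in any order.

G, H, I, J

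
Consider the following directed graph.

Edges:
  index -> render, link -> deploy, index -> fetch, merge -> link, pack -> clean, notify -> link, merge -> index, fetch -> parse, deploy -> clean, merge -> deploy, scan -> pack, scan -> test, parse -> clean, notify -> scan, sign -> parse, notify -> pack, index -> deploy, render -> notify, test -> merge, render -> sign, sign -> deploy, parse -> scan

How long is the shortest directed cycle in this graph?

6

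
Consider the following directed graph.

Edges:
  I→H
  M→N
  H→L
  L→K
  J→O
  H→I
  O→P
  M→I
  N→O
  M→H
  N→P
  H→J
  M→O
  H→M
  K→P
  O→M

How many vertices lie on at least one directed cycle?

6

A vertex is on a directed cycle iff it belongs to a strongly connected component of size ≥ 2 (or has a self-loop).
The vertices on cycles are {H, I, J, M, N, O} — 6 in total.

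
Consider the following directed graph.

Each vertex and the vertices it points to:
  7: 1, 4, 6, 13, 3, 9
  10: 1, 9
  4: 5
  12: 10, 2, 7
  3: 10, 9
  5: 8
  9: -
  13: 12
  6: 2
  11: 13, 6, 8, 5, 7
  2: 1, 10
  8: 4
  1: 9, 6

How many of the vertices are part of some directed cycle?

A vertex is on a directed cycle iff it belongs to a strongly connected component of size ≥ 2 (or has a self-loop).
The vertices on cycles are {1, 2, 4, 5, 6, 7, 8, 10, 12, 13} — 10 in total.

10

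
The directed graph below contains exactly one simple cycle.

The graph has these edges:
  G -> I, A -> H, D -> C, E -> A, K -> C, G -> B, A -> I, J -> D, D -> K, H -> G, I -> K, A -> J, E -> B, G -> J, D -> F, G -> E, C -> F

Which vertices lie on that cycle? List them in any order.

A, E, G, H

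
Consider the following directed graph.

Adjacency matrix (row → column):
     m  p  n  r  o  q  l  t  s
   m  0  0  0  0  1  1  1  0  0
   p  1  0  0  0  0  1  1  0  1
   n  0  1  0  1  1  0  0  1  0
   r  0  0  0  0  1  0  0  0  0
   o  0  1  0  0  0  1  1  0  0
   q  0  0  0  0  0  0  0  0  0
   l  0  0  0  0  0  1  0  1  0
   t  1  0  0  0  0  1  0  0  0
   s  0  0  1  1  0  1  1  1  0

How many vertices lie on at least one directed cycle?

A vertex is on a directed cycle iff it belongs to a strongly connected component of size ≥ 2 (or has a self-loop).
The vertices on cycles are {l, m, n, o, p, r, s, t} — 8 in total.

8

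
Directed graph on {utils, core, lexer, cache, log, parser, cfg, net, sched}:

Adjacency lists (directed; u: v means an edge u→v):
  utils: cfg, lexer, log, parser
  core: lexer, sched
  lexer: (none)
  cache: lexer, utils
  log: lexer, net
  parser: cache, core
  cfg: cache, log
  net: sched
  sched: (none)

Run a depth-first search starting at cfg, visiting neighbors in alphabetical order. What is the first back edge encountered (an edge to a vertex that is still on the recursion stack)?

utils→cfg

DFS from cfg (visiting neighbors in alphabetical order); mark gray on enter, black on exit:
cfg gray
  cache gray
    lexer gray
    lexer black
    utils gray
      utils→cfg: cfg is gray → back edge
First back edge: utils → cfg.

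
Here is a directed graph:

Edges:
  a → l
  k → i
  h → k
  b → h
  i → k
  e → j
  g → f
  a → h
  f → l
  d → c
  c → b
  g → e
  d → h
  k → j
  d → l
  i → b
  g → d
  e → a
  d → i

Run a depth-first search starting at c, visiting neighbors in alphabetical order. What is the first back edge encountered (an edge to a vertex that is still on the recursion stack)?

DFS from c (visiting neighbors in alphabetical order); mark gray on enter, black on exit:
c gray
  b gray
    h gray
      k gray
        i gray
          i→b: b is gray → back edge
First back edge: i → b.

i→b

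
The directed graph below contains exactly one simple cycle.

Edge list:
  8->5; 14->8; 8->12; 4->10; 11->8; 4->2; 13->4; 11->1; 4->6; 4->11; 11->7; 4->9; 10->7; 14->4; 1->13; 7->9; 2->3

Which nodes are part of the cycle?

1, 4, 11, 13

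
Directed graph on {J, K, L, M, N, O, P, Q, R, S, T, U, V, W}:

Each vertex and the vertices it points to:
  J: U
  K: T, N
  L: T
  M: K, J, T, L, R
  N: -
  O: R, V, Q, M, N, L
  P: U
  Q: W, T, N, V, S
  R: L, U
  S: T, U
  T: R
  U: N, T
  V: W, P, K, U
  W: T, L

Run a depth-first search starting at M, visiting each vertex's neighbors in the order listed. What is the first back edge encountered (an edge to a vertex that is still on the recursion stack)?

DFS from M (visiting each vertex's neighbors in the order listed); mark gray on enter, black on exit:
M gray
  K gray
    T gray
      R gray
        L gray
          L→T: T is gray → back edge
First back edge: L → T.

L→T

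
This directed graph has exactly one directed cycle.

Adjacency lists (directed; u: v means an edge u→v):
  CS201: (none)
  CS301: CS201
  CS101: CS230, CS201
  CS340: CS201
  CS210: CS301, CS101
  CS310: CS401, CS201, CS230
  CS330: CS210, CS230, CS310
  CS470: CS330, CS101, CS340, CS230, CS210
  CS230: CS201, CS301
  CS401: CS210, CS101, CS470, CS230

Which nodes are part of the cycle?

CS310, CS330, CS401, CS470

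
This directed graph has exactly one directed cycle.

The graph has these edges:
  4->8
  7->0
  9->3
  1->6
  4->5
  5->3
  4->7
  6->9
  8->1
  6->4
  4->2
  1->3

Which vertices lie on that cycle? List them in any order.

1, 4, 6, 8

DFS with gray/black marking from 4:
4 gray
  5 gray
    3 gray
    3 black
  5 black
  8 gray
    1 gray
      6 gray
        6→4: 4 is gray → back edge
Back edge closes the cycle 4 → 8 → 1 → 6 → 4; its vertices are {1, 4, 6, 8}.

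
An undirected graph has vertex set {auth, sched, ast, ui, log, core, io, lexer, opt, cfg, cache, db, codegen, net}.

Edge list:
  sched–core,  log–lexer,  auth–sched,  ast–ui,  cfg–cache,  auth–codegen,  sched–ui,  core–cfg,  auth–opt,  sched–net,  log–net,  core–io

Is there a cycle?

DFS, tracking each vertex's parent; an edge to a visited non-parent vertex closes a cycle.
Start from ast:
visit ast (parent –)
  visit ui (parent ast)
    ui–ast: parent, skip
    visit sched (parent ui)
      visit auth (parent sched)
        auth–sched: parent, skip
        visit opt (parent auth)
          opt–auth: parent, skip
        visit codegen (parent auth)
          codegen–auth: parent, skip
      visit net (parent sched)
        net–sched: parent, skip
        visit log (parent net)
          log–net: parent, skip
          visit lexer (parent log)
            lexer–log: parent, skip
      visit core (parent sched)
        visit cfg (parent core)
          visit cache (parent cfg)
            cache–cfg: parent, skip
          cfg–core: parent, skip
        core–sched: parent, skip
        visit io (parent core)
          io–core: parent, skip
      sched–ui: parent, skip
visit db (parent –)
No non-parent visited neighbor found — the graph is a forest.

No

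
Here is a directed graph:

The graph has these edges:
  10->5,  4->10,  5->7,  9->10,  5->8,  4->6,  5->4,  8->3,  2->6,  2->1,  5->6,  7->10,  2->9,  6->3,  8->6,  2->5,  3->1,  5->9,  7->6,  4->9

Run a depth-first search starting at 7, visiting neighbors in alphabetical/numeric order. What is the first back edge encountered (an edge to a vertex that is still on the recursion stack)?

DFS from 7 (visiting neighbors in alphabetical/numeric order); mark gray on enter, black on exit:
7 gray
  6 gray
    3 gray
      1 gray
      1 black
    3 black
  6 black
  10 gray
    5 gray
      4 gray
        4→6: 6 black — skip
        9 gray
          9→10: 10 is gray → back edge
First back edge: 9 → 10.

9->10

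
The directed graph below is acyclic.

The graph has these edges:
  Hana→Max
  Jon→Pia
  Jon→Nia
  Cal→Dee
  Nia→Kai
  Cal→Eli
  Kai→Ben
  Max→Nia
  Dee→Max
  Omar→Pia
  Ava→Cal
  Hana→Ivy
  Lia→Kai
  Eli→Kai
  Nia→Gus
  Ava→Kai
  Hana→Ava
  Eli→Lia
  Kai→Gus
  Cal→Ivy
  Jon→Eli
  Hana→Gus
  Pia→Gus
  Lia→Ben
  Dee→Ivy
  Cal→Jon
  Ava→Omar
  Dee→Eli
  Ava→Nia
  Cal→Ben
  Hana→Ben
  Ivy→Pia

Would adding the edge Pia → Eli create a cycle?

No

Adding Pia→Eli creates a cycle iff Eli can already reach Pia.
Explore from Eli: no path reaches Pia. The graph stays acyclic.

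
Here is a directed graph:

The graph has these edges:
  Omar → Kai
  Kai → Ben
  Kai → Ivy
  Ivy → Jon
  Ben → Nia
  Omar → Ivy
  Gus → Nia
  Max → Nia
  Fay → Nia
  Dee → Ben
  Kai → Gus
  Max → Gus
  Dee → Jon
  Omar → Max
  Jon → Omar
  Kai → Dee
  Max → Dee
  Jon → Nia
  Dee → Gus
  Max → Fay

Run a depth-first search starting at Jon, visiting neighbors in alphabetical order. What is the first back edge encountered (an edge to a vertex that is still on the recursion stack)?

DFS from Jon (visiting neighbors in alphabetical order); mark gray on enter, black on exit:
Jon gray
  Nia gray
  Nia black
  Omar gray
    Ivy gray
      Ivy→Jon: Jon is gray → back edge
First back edge: Ivy → Jon.

Ivy→Jon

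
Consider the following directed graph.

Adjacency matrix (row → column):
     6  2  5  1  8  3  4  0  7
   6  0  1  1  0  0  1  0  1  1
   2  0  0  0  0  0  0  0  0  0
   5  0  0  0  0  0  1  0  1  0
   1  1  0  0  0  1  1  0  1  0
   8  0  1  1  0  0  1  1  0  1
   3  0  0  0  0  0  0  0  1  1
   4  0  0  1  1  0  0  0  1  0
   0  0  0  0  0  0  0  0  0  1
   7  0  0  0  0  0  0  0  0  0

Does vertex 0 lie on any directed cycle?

0 lies on a cycle iff there is a path from 0 back to itself.
Exploring from 0, it never reaches itself; equivalently, its strongly connected component is a singleton.

No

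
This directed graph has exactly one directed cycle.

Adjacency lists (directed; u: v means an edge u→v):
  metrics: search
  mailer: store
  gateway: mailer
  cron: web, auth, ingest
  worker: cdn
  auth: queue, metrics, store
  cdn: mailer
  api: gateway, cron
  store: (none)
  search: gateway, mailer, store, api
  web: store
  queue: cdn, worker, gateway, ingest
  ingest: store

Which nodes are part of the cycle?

api, auth, cron, search, metrics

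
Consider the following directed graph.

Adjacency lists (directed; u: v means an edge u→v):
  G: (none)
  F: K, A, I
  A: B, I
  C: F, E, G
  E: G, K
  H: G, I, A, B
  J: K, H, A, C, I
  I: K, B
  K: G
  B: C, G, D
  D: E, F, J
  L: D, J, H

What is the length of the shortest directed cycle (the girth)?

4

For each vertex v, BFS finds the shortest path from v back to v.
The shortest such closed walk is J → I → B → D → J, length 4.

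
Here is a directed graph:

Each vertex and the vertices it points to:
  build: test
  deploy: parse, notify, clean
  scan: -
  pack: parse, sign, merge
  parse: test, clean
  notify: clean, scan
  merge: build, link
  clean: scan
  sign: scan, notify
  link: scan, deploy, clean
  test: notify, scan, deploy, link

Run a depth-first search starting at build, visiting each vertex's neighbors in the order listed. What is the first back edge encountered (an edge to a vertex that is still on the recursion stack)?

DFS from build (visiting each vertex's neighbors in the order listed); mark gray on enter, black on exit:
build gray
  test gray
    notify gray
      clean gray
        scan gray
        scan black
      clean black
      notify→scan: scan black — skip
    notify black
    test→scan: scan black — skip
    deploy gray
      parse gray
        parse→test: test is gray → back edge
First back edge: parse → test.

parse→test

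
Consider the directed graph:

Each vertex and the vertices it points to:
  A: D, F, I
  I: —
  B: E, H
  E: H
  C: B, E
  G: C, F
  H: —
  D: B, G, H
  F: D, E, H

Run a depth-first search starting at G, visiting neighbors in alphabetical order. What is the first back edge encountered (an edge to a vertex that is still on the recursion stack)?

D→G

DFS from G (visiting neighbors in alphabetical order); mark gray on enter, black on exit:
G gray
  C gray
    B gray
      E gray
        H gray
        H black
      E black
      B→H: H black — skip
    B black
    C→E: E black — skip
  C black
  F gray
    D gray
      D→B: B black — skip
      D→G: G is gray → back edge
First back edge: D → G.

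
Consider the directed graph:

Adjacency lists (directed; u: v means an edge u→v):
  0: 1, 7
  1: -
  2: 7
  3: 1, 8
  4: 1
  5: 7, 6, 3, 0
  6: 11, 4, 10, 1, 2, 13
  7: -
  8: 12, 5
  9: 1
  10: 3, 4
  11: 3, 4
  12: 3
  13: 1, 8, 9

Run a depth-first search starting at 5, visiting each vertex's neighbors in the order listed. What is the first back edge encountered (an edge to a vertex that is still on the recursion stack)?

12->3

DFS from 5 (visiting each vertex's neighbors in the order listed); mark gray on enter, black on exit:
5 gray
  7 gray
  7 black
  6 gray
    11 gray
      3 gray
        1 gray
        1 black
        8 gray
          12 gray
            12→3: 3 is gray → back edge
First back edge: 12 → 3.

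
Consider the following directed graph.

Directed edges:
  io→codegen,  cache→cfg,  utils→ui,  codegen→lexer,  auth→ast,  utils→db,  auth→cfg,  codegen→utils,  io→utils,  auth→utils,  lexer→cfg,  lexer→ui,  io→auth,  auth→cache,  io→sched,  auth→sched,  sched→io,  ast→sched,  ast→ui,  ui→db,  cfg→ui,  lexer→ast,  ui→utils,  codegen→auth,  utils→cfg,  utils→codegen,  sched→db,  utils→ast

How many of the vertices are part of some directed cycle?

10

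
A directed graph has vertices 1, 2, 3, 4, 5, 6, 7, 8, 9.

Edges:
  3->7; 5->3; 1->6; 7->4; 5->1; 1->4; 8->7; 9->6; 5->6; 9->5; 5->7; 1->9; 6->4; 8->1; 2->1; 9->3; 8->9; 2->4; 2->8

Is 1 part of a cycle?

Yes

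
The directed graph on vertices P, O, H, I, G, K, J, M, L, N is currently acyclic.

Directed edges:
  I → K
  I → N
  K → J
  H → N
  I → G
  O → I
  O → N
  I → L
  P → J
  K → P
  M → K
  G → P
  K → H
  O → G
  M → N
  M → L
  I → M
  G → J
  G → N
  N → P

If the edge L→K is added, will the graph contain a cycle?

No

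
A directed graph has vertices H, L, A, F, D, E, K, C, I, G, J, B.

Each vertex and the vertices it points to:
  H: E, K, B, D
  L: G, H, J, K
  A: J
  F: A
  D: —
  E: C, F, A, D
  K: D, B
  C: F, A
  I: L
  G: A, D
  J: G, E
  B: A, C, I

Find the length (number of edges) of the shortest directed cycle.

3

For each vertex v, BFS finds the shortest path from v back to v.
The shortest such closed walk is J → G → A → J, length 3.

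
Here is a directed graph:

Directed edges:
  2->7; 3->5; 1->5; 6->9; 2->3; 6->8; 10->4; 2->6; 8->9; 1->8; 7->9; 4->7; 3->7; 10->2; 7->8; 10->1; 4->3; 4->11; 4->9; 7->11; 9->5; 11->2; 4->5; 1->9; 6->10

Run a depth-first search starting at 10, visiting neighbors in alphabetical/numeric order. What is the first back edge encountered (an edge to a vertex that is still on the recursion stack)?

DFS from 10 (visiting neighbors in alphabetical/numeric order); mark gray on enter, black on exit:
10 gray
  1 gray
    5 gray
    5 black
    8 gray
      9 gray
        9→5: 5 black — skip
      9 black
    8 black
    1→9: 9 black — skip
  1 black
  2 gray
    3 gray
      3→5: 5 black — skip
      7 gray
        7→8: 8 black — skip
        7→9: 9 black — skip
        11 gray
          11→2: 2 is gray → back edge
First back edge: 11 → 2.

11->2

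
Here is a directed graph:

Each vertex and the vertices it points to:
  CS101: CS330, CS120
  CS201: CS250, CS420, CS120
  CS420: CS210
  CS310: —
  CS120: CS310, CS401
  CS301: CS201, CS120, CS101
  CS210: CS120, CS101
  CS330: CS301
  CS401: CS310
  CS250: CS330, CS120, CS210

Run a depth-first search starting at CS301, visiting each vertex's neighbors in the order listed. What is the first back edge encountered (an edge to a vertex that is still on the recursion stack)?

CS330->CS301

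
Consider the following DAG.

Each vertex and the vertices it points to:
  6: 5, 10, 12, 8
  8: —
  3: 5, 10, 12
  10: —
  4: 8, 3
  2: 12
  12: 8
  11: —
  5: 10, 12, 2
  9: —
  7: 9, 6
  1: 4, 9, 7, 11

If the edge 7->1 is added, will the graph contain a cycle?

Yes

Adding 7→1 creates a cycle iff 1 can already reach 7.
Path from 1: 1 → 7.
So 1 → … → 7 → 1 is a cycle.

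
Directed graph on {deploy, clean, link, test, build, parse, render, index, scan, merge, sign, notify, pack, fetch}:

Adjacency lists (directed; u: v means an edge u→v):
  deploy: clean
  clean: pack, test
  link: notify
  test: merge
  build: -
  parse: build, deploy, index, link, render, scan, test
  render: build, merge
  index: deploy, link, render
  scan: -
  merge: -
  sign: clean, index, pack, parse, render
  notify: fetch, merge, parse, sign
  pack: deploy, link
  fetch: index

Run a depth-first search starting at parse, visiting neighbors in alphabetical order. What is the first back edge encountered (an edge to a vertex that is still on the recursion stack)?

pack→deploy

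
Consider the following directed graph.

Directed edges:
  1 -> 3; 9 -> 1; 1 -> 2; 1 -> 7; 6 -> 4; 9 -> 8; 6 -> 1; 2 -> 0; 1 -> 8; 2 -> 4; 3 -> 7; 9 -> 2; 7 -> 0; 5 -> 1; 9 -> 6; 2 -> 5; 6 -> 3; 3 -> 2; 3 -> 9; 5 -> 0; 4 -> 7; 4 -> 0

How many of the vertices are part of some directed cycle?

6

A vertex is on a directed cycle iff it belongs to a strongly connected component of size ≥ 2 (or has a self-loop).
The vertices on cycles are {1, 2, 3, 5, 6, 9} — 6 in total.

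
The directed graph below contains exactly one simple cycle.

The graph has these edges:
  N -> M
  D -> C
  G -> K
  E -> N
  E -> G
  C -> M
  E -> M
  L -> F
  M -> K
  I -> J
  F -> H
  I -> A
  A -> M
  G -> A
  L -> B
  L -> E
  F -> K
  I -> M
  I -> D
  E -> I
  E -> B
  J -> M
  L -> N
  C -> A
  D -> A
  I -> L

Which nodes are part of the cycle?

DFS with gray/black marking from L:
L gray
  E gray
    G gray
      A gray
        M gray
          K gray
          K black
        M black
      A black
      G→K: K black — skip
    G black
    E→M: M black — skip
    B gray
    B black
    N gray
      N→M: M black — skip
    N black
    I gray
      J gray
        J→M: M black — skip
      J black
      I→A: A black — skip
      D gray
        C gray
          C→M: M black — skip
          C→A: A black — skip
        C black
        D→A: A black — skip
      D black
      I→M: M black — skip
      I→L: L is gray → back edge
Back edge closes the cycle L → E → I → L; its vertices are {E, I, L}.

E, I, L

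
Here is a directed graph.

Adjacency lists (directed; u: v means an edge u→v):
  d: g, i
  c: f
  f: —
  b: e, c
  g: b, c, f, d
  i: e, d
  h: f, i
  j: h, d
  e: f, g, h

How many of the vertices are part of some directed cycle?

6

A vertex is on a directed cycle iff it belongs to a strongly connected component of size ≥ 2 (or has a self-loop).
The vertices on cycles are {b, d, e, g, h, i} — 6 in total.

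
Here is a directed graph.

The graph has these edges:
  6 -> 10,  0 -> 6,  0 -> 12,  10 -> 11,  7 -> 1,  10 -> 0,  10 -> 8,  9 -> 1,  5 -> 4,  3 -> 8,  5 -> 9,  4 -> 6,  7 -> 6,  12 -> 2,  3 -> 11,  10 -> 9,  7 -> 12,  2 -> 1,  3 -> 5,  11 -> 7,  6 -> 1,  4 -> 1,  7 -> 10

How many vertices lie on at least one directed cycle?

5

A vertex is on a directed cycle iff it belongs to a strongly connected component of size ≥ 2 (or has a self-loop).
The vertices on cycles are {0, 6, 7, 10, 11} — 5 in total.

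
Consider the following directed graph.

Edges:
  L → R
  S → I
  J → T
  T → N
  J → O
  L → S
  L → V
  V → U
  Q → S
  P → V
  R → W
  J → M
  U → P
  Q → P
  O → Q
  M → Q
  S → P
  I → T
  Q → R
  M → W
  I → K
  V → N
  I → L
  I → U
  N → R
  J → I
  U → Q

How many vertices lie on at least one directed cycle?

A vertex is on a directed cycle iff it belongs to a strongly connected component of size ≥ 2 (or has a self-loop).
The vertices on cycles are {I, L, P, Q, S, U, V} — 7 in total.

7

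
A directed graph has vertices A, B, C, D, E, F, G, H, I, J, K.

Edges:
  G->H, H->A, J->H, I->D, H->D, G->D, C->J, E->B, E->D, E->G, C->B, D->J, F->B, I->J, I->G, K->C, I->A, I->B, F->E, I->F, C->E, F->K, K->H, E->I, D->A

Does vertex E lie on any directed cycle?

Yes

E is on a cycle iff E can reach itself via ≥1 edge.
E → I → F → E — yes.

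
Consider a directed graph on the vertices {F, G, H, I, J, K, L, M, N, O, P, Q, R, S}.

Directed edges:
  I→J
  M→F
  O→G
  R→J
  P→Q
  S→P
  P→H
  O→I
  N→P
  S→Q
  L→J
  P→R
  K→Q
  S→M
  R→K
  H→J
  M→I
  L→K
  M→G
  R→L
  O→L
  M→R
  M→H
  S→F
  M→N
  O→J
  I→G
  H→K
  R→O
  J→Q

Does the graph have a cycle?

No

DFS with white/gray/black marking, starting from G:
G gray
G black
F gray
F black
H gray
  K gray
    Q gray
    Q black
  K black
  J gray
    J→Q: Q black — skip
  J black
H black
I gray
  I→G: G black — skip
  I→J: J black — skip
I black
L gray
  L→K: K black — skip
  L→J: J black — skip
L black
M gray
  M→G: G black — skip
  M→I: I black — skip
  M→H: H black — skip
  R gray
    O gray
      O→I: I black — skip
      O→L: L black — skip
      O→G: G black — skip
      O→J: J black — skip
    O black
    R→K: K black — skip
    R→J: J black — skip
    R→L: L black — skip
  R black
  N gray
    P gray
      P→R: R black — skip
      P→H: H black — skip
      P→Q: Q black — skip
    P black
  N black
  M→F: F black — skip
M black
S gray
  S→F: F black — skip
  S→P: P black — skip
  S→M: M black — skip
  S→Q: Q black — skip
S black
Every edge goes to a white or black vertex — no back edge, so the graph is acyclic.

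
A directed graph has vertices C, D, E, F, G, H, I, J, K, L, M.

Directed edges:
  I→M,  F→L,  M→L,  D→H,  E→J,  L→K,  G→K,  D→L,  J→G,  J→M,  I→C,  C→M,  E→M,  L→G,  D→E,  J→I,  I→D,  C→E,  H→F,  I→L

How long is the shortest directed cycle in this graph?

4

For each vertex v, BFS finds the shortest path from v back to v.
The shortest such closed walk is D → E → J → I → D, length 4.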